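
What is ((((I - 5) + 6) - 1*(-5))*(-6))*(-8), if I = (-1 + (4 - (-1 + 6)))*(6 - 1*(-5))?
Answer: -768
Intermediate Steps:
I = -22 (I = (-1 + (4 - 1*5))*(6 + 5) = (-1 + (4 - 5))*11 = (-1 - 1)*11 = -2*11 = -22)
((((I - 5) + 6) - 1*(-5))*(-6))*(-8) = ((((-22 - 5) + 6) - 1*(-5))*(-6))*(-8) = (((-27 + 6) + 5)*(-6))*(-8) = ((-21 + 5)*(-6))*(-8) = -16*(-6)*(-8) = 96*(-8) = -768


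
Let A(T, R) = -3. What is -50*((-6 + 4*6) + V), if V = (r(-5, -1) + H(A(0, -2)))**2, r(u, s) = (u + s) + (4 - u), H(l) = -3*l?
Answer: -8100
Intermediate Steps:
r(u, s) = 4 + s (r(u, s) = (s + u) + (4 - u) = 4 + s)
V = 144 (V = ((4 - 1) - 3*(-3))**2 = (3 + 9)**2 = 12**2 = 144)
-50*((-6 + 4*6) + V) = -50*((-6 + 4*6) + 144) = -50*((-6 + 24) + 144) = -50*(18 + 144) = -50*162 = -8100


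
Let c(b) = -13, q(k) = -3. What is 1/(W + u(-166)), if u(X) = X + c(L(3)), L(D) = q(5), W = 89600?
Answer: 1/89421 ≈ 1.1183e-5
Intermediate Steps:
L(D) = -3
u(X) = -13 + X (u(X) = X - 13 = -13 + X)
1/(W + u(-166)) = 1/(89600 + (-13 - 166)) = 1/(89600 - 179) = 1/89421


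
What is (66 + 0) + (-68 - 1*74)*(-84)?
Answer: 11994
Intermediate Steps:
(66 + 0) + (-68 - 1*74)*(-84) = 66 + (-68 - 74)*(-84) = 66 - 142*(-84) = 66 + 11928 = 11994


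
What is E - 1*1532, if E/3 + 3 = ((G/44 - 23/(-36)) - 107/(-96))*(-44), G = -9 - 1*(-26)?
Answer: -43763/24 ≈ -1823.5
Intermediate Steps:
G = 17 (G = -9 + 26 = 17)
E = -6995/24 (E = -9 + 3*(((17/44 - 23/(-36)) - 107/(-96))*(-44)) = -9 + 3*(((17*(1/44) - 23*(-1/36)) - 107*(-1/96))*(-44)) = -9 + 3*(((17/44 + 23/36) + 107/96)*(-44)) = -9 + 3*((203/198 + 107/96)*(-44)) = -9 + 3*((6779/3168)*(-44)) = -9 + 3*(-6779/72) = -9 - 6779/24 = -6995/24 ≈ -291.46)
E - 1*1532 = -6995/24 - 1*1532 = -6995/24 - 1532 = -43763/24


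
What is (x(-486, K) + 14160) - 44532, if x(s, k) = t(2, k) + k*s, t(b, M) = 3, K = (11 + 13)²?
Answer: -310305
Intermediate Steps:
K = 576 (K = 24² = 576)
x(s, k) = 3 + k*s
(x(-486, K) + 14160) - 44532 = ((3 + 576*(-486)) + 14160) - 44532 = ((3 - 279936) + 14160) - 44532 = (-279933 + 14160) - 44532 = -265773 - 44532 = -310305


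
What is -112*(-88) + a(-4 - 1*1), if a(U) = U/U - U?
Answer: 9862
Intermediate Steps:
a(U) = 1 - U
-112*(-88) + a(-4 - 1*1) = -112*(-88) + (1 - (-4 - 1*1)) = 9856 + (1 - (-4 - 1)) = 9856 + (1 - 1*(-5)) = 9856 + (1 + 5) = 9856 + 6 = 9862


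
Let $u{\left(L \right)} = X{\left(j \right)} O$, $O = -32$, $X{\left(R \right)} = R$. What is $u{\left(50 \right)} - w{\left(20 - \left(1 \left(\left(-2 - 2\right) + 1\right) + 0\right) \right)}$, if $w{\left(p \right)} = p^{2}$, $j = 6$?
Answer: $-721$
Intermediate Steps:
$u{\left(L \right)} = -192$ ($u{\left(L \right)} = 6 \left(-32\right) = -192$)
$u{\left(50 \right)} - w{\left(20 - \left(1 \left(\left(-2 - 2\right) + 1\right) + 0\right) \right)} = -192 - \left(20 - \left(1 \left(\left(-2 - 2\right) + 1\right) + 0\right)\right)^{2} = -192 - \left(20 - \left(1 \left(-4 + 1\right) + 0\right)\right)^{2} = -192 - \left(20 - \left(1 \left(-3\right) + 0\right)\right)^{2} = -192 - \left(20 - \left(-3 + 0\right)\right)^{2} = -192 - \left(20 - -3\right)^{2} = -192 - \left(20 + 3\right)^{2} = -192 - 23^{2} = -192 - 529 = -721$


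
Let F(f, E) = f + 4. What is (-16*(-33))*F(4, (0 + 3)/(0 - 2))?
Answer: 4224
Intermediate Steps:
F(f, E) = 4 + f
(-16*(-33))*F(4, (0 + 3)/(0 - 2)) = (-16*(-33))*(4 + 4) = 528*8 = 4224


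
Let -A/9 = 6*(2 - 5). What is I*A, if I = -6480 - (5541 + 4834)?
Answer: -2730510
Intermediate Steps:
A = 162 (A = -54*(2 - 5) = -54*(-3) = -9*(-18) = 162)
I = -16855 (I = -6480 - 1*10375 = -6480 - 10375 = -16855)
I*A = -16855*162 = -2730510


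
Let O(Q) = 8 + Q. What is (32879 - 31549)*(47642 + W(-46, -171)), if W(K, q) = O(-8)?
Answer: 63363860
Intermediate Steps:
W(K, q) = 0 (W(K, q) = 8 - 8 = 0)
(32879 - 31549)*(47642 + W(-46, -171)) = (32879 - 31549)*(47642 + 0) = 1330*47642 = 63363860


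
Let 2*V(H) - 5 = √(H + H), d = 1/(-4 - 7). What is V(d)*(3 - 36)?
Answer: -165/2 - 3*I*√22/2 ≈ -82.5 - 7.0356*I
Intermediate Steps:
d = -1/11 (d = 1/(-11) = -1/11 ≈ -0.090909)
V(H) = 5/2 + √2*√H/2 (V(H) = 5/2 + √(H + H)/2 = 5/2 + √(2*H)/2 = 5/2 + (√2*√H)/2 = 5/2 + √2*√H/2)
V(d)*(3 - 36) = (5/2 + √2*√(-1/11)/2)*(3 - 36) = (5/2 + √2*(I*√11/11)/2)*(-33) = (5/2 + I*√22/22)*(-33) = -165/2 - 3*I*√22/2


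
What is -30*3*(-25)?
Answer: 2250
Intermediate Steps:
-30*3*(-25) = -6*15*(-25) = -90*(-25) = 2250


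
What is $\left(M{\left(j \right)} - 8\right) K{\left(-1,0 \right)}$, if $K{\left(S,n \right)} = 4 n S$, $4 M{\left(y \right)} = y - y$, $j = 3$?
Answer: $0$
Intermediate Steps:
$M{\left(y \right)} = 0$ ($M{\left(y \right)} = \frac{y - y}{4} = \frac{1}{4} \cdot 0 = 0$)
$K{\left(S,n \right)} = 4 S n$
$\left(M{\left(j \right)} - 8\right) K{\left(-1,0 \right)} = \left(0 - 8\right) 4 \left(-1\right) 0 = \left(-8\right) 0 = 0$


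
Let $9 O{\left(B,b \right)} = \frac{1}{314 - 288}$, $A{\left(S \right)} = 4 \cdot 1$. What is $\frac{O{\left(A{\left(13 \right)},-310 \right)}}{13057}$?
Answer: $\frac{1}{3055338} \approx 3.273 \cdot 10^{-7}$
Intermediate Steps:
$A{\left(S \right)} = 4$
$O{\left(B,b \right)} = \frac{1}{234}$ ($O{\left(B,b \right)} = \frac{1}{9 \left(314 - 288\right)} = \frac{1}{9 \cdot 26} = \frac{1}{9} \cdot \frac{1}{26} = \frac{1}{234}$)
$\frac{O{\left(A{\left(13 \right)},-310 \right)}}{13057} = \frac{1}{234 \cdot 13057} = \frac{1}{234} \cdot \frac{1}{13057} = \frac{1}{3055338}$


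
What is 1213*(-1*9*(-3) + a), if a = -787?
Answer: -921880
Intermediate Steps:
1213*(-1*9*(-3) + a) = 1213*(-1*9*(-3) - 787) = 1213*(-9*(-3) - 787) = 1213*(27 - 787) = 1213*(-760) = -921880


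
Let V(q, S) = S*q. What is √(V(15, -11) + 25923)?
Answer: 9*√318 ≈ 160.49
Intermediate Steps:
√(V(15, -11) + 25923) = √(-11*15 + 25923) = √(-165 + 25923) = √25758 = 9*√318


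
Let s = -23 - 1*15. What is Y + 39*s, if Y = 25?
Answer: -1457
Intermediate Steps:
s = -38 (s = -23 - 15 = -38)
Y + 39*s = 25 + 39*(-38) = 25 - 1482 = -1457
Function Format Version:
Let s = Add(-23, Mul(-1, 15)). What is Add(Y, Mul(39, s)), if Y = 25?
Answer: -1457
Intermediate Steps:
s = -38 (s = Add(-23, -15) = -38)
Add(Y, Mul(39, s)) = Add(25, Mul(39, -38)) = Add(25, -1482) = -1457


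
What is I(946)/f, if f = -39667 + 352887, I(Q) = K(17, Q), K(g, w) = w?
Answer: 473/156610 ≈ 0.0030202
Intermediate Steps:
I(Q) = Q
f = 313220
I(946)/f = 946/313220 = 946*(1/313220) = 473/156610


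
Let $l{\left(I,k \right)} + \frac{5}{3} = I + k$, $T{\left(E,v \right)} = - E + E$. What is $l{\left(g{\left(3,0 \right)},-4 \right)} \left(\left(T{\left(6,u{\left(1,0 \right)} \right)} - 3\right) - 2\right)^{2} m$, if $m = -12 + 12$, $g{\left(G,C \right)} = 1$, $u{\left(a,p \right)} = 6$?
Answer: $0$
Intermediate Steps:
$T{\left(E,v \right)} = 0$
$l{\left(I,k \right)} = - \frac{5}{3} + I + k$ ($l{\left(I,k \right)} = - \frac{5}{3} + \left(I + k\right) = - \frac{5}{3} + I + k$)
$m = 0$
$l{\left(g{\left(3,0 \right)},-4 \right)} \left(\left(T{\left(6,u{\left(1,0 \right)} \right)} - 3\right) - 2\right)^{2} m = \left(- \frac{5}{3} + 1 - 4\right) \left(\left(0 - 3\right) - 2\right)^{2} \cdot 0 = - \frac{14 \left(\left(0 - 3\right) - 2\right)^{2}}{3} \cdot 0 = - \frac{14 \left(-3 - 2\right)^{2}}{3} \cdot 0 = - \frac{14 \left(-5\right)^{2}}{3} \cdot 0 = \left(- \frac{14}{3}\right) 25 \cdot 0 = \left(- \frac{350}{3}\right) 0 = 0$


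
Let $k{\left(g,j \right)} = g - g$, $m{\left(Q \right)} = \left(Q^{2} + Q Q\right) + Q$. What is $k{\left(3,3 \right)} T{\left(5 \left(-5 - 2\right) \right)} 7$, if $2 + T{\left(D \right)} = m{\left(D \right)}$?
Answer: $0$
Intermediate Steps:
$m{\left(Q \right)} = Q + 2 Q^{2}$ ($m{\left(Q \right)} = \left(Q^{2} + Q^{2}\right) + Q = 2 Q^{2} + Q = Q + 2 Q^{2}$)
$k{\left(g,j \right)} = 0$
$T{\left(D \right)} = -2 + D \left(1 + 2 D\right)$
$k{\left(3,3 \right)} T{\left(5 \left(-5 - 2\right) \right)} 7 = 0 \left(-2 + 5 \left(-5 - 2\right) \left(1 + 2 \cdot 5 \left(-5 - 2\right)\right)\right) 7 = 0 \left(-2 + 5 \left(-7\right) \left(1 + 2 \cdot 5 \left(-7\right)\right)\right) 7 = 0 \left(-2 - 35 \left(1 + 2 \left(-35\right)\right)\right) 7 = 0 \left(-2 - 35 \left(1 - 70\right)\right) 7 = 0 \left(-2 - -2415\right) 7 = 0 \left(-2 + 2415\right) 7 = 0 \cdot 2413 \cdot 7 = 0 \cdot 7 = 0$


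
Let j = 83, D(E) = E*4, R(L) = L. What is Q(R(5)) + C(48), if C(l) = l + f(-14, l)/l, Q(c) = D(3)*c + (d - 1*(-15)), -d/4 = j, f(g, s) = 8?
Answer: -1253/6 ≈ -208.83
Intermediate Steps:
D(E) = 4*E
d = -332 (d = -4*83 = -332)
Q(c) = -317 + 12*c (Q(c) = (4*3)*c + (-332 - 1*(-15)) = 12*c + (-332 + 15) = 12*c - 317 = -317 + 12*c)
C(l) = l + 8/l
Q(R(5)) + C(48) = (-317 + 12*5) + (48 + 8/48) = (-317 + 60) + (48 + 8*(1/48)) = -257 + (48 + ⅙) = -257 + 289/6 = -1253/6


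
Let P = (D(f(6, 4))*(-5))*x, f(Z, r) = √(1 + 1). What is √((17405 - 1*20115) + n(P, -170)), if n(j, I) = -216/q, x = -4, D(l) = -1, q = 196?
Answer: 2*I*√33211/7 ≈ 52.068*I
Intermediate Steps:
f(Z, r) = √2
P = -20 (P = -1*(-5)*(-4) = 5*(-4) = -20)
n(j, I) = -54/49 (n(j, I) = -216/196 = -216*1/196 = -54/49)
√((17405 - 1*20115) + n(P, -170)) = √((17405 - 1*20115) - 54/49) = √((17405 - 20115) - 54/49) = √(-2710 - 54/49) = √(-132844/49) = 2*I*√33211/7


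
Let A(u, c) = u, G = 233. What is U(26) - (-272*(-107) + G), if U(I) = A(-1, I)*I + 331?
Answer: -29032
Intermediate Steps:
U(I) = 331 - I (U(I) = -I + 331 = 331 - I)
U(26) - (-272*(-107) + G) = (331 - 1*26) - (-272*(-107) + 233) = (331 - 26) - (29104 + 233) = 305 - 1*29337 = 305 - 29337 = -29032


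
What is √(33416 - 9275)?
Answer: √24141 ≈ 155.37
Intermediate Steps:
√(33416 - 9275) = √24141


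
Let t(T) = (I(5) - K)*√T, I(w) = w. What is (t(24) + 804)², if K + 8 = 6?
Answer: 647592 + 22512*√6 ≈ 7.0274e+5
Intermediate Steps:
K = -2 (K = -8 + 6 = -2)
t(T) = 7*√T (t(T) = (5 - 1*(-2))*√T = (5 + 2)*√T = 7*√T)
(t(24) + 804)² = (7*√24 + 804)² = (7*(2*√6) + 804)² = (14*√6 + 804)² = (804 + 14*√6)²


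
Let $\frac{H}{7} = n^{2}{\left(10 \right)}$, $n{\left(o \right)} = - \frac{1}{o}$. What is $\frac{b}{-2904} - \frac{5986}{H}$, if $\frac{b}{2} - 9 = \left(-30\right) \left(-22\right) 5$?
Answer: $- \frac{289730121}{3388} \approx -85517.0$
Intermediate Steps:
$b = 6618$ ($b = 18 + 2 \left(-30\right) \left(-22\right) 5 = 18 + 2 \cdot 660 \cdot 5 = 18 + 2 \cdot 3300 = 18 + 6600 = 6618$)
$H = \frac{7}{100}$ ($H = 7 \left(- \frac{1}{10}\right)^{2} = 7 \cdot \frac{1}{100} = \frac{7}{100} \approx 0.07$)
$\frac{b}{-2904} - \frac{5986}{H} = \frac{6618}{-2904} - \frac{5986}{\frac{7}{100}} = 6618 \left(- \frac{1}{2904}\right) - \frac{598600}{7} = - \frac{1103}{484} - \frac{598600}{7} = - \frac{289730121}{3388}$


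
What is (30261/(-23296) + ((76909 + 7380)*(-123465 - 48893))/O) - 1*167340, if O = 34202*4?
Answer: -15567348947335/56912128 ≈ -2.7353e+5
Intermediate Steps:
O = 136808
(30261/(-23296) + ((76909 + 7380)*(-123465 - 48893))/O) - 1*167340 = (30261/(-23296) + ((76909 + 7380)*(-123465 - 48893))/136808) - 1*167340 = (30261*(-1/23296) + (84289*(-172358))*(1/136808)) - 167340 = (-4323/3328 - 14527883462*1/136808) - 167340 = (-4323/3328 - 7263941731/68404) - 167340 = -6043673447815/56912128 - 167340 = -15567348947335/56912128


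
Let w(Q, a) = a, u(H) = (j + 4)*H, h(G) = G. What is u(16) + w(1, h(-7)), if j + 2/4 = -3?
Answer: 1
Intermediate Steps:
j = -7/2 (j = -1/2 - 3 = -7/2 ≈ -3.5000)
u(H) = H/2 (u(H) = (-7/2 + 4)*H = H/2)
u(16) + w(1, h(-7)) = (1/2)*16 - 7 = 8 - 7 = 1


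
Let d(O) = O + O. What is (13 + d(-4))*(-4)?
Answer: -20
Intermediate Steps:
d(O) = 2*O
(13 + d(-4))*(-4) = (13 + 2*(-4))*(-4) = (13 - 8)*(-4) = 5*(-4) = -20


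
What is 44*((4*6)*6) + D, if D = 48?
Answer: 6384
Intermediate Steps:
44*((4*6)*6) + D = 44*((4*6)*6) + 48 = 44*(24*6) + 48 = 44*144 + 48 = 6336 + 48 = 6384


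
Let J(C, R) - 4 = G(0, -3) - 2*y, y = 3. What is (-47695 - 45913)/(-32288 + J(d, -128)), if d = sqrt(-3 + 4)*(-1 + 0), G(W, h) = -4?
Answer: 46804/16147 ≈ 2.8986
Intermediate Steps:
d = -1 (d = sqrt(1)*(-1) = 1*(-1) = -1)
J(C, R) = -6 (J(C, R) = 4 + (-4 - 2*3) = 4 + (-4 - 6) = 4 - 10 = -6)
(-47695 - 45913)/(-32288 + J(d, -128)) = (-47695 - 45913)/(-32288 - 6) = -93608/(-32294) = -93608*(-1/32294) = 46804/16147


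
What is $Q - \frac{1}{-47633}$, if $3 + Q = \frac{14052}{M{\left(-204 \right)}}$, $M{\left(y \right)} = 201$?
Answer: $\frac{213538806}{3191411} \approx 66.91$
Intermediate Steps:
$Q = \frac{4483}{67}$ ($Q = -3 + \frac{14052}{201} = -3 + 14052 \cdot \frac{1}{201} = -3 + \frac{4684}{67} = \frac{4483}{67} \approx 66.91$)
$Q - \frac{1}{-47633} = \frac{4483}{67} - \frac{1}{-47633} = \frac{4483}{67} - - \frac{1}{47633} = \frac{4483}{67} + \frac{1}{47633} = \frac{213538806}{3191411}$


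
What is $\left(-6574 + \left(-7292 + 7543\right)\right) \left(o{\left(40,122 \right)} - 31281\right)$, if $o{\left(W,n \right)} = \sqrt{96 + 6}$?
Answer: $197789763 - 6323 \sqrt{102} \approx 1.9773 \cdot 10^{8}$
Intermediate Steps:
$o{\left(W,n \right)} = \sqrt{102}$
$\left(-6574 + \left(-7292 + 7543\right)\right) \left(o{\left(40,122 \right)} - 31281\right) = \left(-6574 + \left(-7292 + 7543\right)\right) \left(\sqrt{102} - 31281\right) = \left(-6574 + 251\right) \left(-31281 + \sqrt{102}\right) = - 6323 \left(-31281 + \sqrt{102}\right) = 197789763 - 6323 \sqrt{102}$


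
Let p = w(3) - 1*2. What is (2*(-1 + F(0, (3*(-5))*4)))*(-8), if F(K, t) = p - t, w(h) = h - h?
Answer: -912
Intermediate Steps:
w(h) = 0
p = -2 (p = 0 - 1*2 = 0 - 2 = -2)
F(K, t) = -2 - t
(2*(-1 + F(0, (3*(-5))*4)))*(-8) = (2*(-1 + (-2 - 3*(-5)*4)))*(-8) = (2*(-1 + (-2 - (-15)*4)))*(-8) = (2*(-1 + (-2 - 1*(-60))))*(-8) = (2*(-1 + (-2 + 60)))*(-8) = (2*(-1 + 58))*(-8) = (2*57)*(-8) = 114*(-8) = -912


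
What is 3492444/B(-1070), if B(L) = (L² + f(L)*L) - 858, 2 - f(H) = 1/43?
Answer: 37543773/12275714 ≈ 3.0584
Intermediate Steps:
f(H) = 85/43 (f(H) = 2 - 1/43 = 85/43)
B(L) = -858 + L² + 85*L/43 (B(L) = (L² + 85*L/43) - 858 = -858 + L² + 85*L/43)
3492444/B(-1070) = 3492444/(-858 + (-1070)² + (85/43)*(-1070)) = 3492444/(-858 + 1144900 - 90950/43) = 3492444/(49102856/43) = 3492444*(43/49102856) = 37543773/12275714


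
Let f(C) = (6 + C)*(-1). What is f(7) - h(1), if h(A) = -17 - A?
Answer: 5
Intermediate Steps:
f(C) = -6 - C
f(7) - h(1) = (-6 - 1*7) - (-17 - 1*1) = (-6 - 7) - (-17 - 1) = -13 - 1*(-18) = -13 + 18 = 5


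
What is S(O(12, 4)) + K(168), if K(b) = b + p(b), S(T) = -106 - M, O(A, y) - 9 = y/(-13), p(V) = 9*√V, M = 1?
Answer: 61 + 18*√42 ≈ 177.65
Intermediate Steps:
O(A, y) = 9 - y/13 (O(A, y) = 9 + y/(-13) = 9 + y*(-1/13) = 9 - y/13)
S(T) = -107 (S(T) = -106 - 1*1 = -106 - 1 = -107)
K(b) = b + 9*√b
S(O(12, 4)) + K(168) = -107 + (168 + 9*√168) = -107 + (168 + 9*(2*√42)) = -107 + (168 + 18*√42) = 61 + 18*√42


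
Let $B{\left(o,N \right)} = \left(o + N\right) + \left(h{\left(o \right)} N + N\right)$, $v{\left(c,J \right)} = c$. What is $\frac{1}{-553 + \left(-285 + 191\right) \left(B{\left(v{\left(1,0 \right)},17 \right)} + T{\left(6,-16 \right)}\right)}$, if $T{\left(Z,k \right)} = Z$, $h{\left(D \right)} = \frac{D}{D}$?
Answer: $- \frac{1}{6005} \approx -0.00016653$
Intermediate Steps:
$h{\left(D \right)} = 1$
$B{\left(o,N \right)} = o + 3 N$ ($B{\left(o,N \right)} = \left(o + N\right) + \left(1 N + N\right) = \left(N + o\right) + \left(N + N\right) = \left(N + o\right) + 2 N = o + 3 N$)
$\frac{1}{-553 + \left(-285 + 191\right) \left(B{\left(v{\left(1,0 \right)},17 \right)} + T{\left(6,-16 \right)}\right)} = \frac{1}{-553 + \left(-285 + 191\right) \left(\left(1 + 3 \cdot 17\right) + 6\right)} = \frac{1}{-553 - 94 \left(\left(1 + 51\right) + 6\right)} = \frac{1}{-553 - 94 \left(52 + 6\right)} = \frac{1}{-553 - 5452} = \frac{1}{-6005} = - \frac{1}{6005}$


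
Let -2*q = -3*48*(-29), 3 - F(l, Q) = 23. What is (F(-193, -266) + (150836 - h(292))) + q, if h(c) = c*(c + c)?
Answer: -21800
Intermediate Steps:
F(l, Q) = -20 (F(l, Q) = 3 - 1*23 = 3 - 23 = -20)
h(c) = 2*c**2 (h(c) = c*(2*c) = 2*c**2)
q = -2088 (q = -(-3*48)*(-29)/2 = -(-72)*(-29) = -1/2*4176 = -2088)
(F(-193, -266) + (150836 - h(292))) + q = (-20 + (150836 - 2*292**2)) - 2088 = (-20 + (150836 - 2*85264)) - 2088 = (-20 + (150836 - 1*170528)) - 2088 = (-20 + (150836 - 170528)) - 2088 = (-20 - 19692) - 2088 = -19712 - 2088 = -21800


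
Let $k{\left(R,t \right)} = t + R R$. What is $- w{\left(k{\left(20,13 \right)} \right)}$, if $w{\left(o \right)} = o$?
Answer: $-413$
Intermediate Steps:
$k{\left(R,t \right)} = t + R^{2}$
$- w{\left(k{\left(20,13 \right)} \right)} = - (13 + 20^{2}) = - (13 + 400) = \left(-1\right) 413 = -413$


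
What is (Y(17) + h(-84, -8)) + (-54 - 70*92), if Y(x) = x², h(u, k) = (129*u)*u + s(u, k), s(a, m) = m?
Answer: 904011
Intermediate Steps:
h(u, k) = k + 129*u² (h(u, k) = (129*u)*u + k = 129*u² + k = k + 129*u²)
(Y(17) + h(-84, -8)) + (-54 - 70*92) = (17² + (-8 + 129*(-84)²)) + (-54 - 70*92) = (289 + (-8 + 129*7056)) + (-54 - 6440) = (289 + (-8 + 910224)) - 6494 = (289 + 910216) - 6494 = 910505 - 6494 = 904011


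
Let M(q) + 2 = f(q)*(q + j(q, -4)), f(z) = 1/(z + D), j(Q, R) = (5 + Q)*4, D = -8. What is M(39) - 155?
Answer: -4652/31 ≈ -150.06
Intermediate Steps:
j(Q, R) = 20 + 4*Q
f(z) = 1/(-8 + z) (f(z) = 1/(z - 8) = 1/(-8 + z))
M(q) = -2 + (20 + 5*q)/(-8 + q) (M(q) = -2 + (q + (20 + 4*q))/(-8 + q) = -2 + (20 + 5*q)/(-8 + q))
M(39) - 155 = 3*(12 + 39)/(-8 + 39) - 155 = 3*51/31 - 155 = 3*(1/31)*51 - 155 = 153/31 - 155 = -4652/31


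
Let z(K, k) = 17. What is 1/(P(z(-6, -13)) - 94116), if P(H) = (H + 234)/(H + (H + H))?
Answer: -51/4799665 ≈ -1.0626e-5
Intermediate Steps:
P(H) = (234 + H)/(3*H) (P(H) = (234 + H)/(H + 2*H) = (234 + H)/((3*H)) = (234 + H)*(1/(3*H)) = (234 + H)/(3*H))
1/(P(z(-6, -13)) - 94116) = 1/((1/3)*(234 + 17)/17 - 94116) = 1/((1/3)*(1/17)*251 - 94116) = 1/(251/51 - 94116) = 1/(-4799665/51) = -51/4799665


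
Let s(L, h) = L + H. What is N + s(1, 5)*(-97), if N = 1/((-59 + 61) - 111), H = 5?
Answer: -63439/109 ≈ -582.01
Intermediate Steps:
N = -1/109 (N = 1/(2 - 111) = 1/(-109) = -1/109 ≈ -0.0091743)
s(L, h) = 5 + L (s(L, h) = L + 5 = 5 + L)
N + s(1, 5)*(-97) = -1/109 + (5 + 1)*(-97) = -1/109 + 6*(-97) = -1/109 - 582 = -63439/109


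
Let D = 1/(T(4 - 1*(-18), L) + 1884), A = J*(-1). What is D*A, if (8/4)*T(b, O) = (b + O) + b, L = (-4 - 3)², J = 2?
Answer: -4/3861 ≈ -0.0010360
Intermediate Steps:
L = 49 (L = (-7)² = 49)
T(b, O) = b + O/2 (T(b, O) = ((b + O) + b)/2 = ((O + b) + b)/2 = (O + 2*b)/2 = b + O/2)
A = -2 (A = 2*(-1) = -2)
D = 2/3861 (D = 1/(((4 - 1*(-18)) + (½)*49) + 1884) = 1/(((4 + 18) + 49/2) + 1884) = 1/((22 + 49/2) + 1884) = 1/(93/2 + 1884) = 1/(3861/2) = 2/3861 ≈ 0.00051800)
D*A = (2/3861)*(-2) = -4/3861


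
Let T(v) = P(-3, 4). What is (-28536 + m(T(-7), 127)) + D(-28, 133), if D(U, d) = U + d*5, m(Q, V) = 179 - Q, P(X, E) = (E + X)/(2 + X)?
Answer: -27719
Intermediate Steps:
P(X, E) = (E + X)/(2 + X)
T(v) = -1 (T(v) = (4 - 3)/(2 - 3) = 1/(-1) = -1*1 = -1)
D(U, d) = U + 5*d
(-28536 + m(T(-7), 127)) + D(-28, 133) = (-28536 + (179 - 1*(-1))) + (-28 + 5*133) = (-28536 + (179 + 1)) + (-28 + 665) = (-28536 + 180) + 637 = -28356 + 637 = -27719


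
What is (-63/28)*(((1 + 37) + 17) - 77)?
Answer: 99/2 ≈ 49.500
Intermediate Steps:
(-63/28)*(((1 + 37) + 17) - 77) = (-63*1/28)*((38 + 17) - 77) = -9*(55 - 77)/4 = -9/4*(-22) = 99/2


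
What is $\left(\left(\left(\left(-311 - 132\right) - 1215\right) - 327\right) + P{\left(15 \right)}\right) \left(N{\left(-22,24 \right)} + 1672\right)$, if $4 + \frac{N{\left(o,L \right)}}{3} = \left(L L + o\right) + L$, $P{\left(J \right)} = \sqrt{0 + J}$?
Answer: $-6737090 + 3394 \sqrt{15} \approx -6.7239 \cdot 10^{6}$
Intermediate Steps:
$P{\left(J \right)} = \sqrt{J}$
$N{\left(o,L \right)} = -12 + 3 L + 3 o + 3 L^{2}$ ($N{\left(o,L \right)} = -12 + 3 \left(\left(L L + o\right) + L\right) = -12 + 3 \left(\left(L^{2} + o\right) + L\right) = -12 + 3 \left(\left(o + L^{2}\right) + L\right) = -12 + 3 \left(L + o + L^{2}\right) = -12 + \left(3 L + 3 o + 3 L^{2}\right) = -12 + 3 L + 3 o + 3 L^{2}$)
$\left(\left(\left(\left(-311 - 132\right) - 1215\right) - 327\right) + P{\left(15 \right)}\right) \left(N{\left(-22,24 \right)} + 1672\right) = \left(\left(\left(\left(-311 - 132\right) - 1215\right) - 327\right) + \sqrt{15}\right) \left(\left(-12 + 3 \cdot 24 + 3 \left(-22\right) + 3 \cdot 24^{2}\right) + 1672\right) = \left(\left(\left(\left(-311 - 132\right) - 1215\right) - 327\right) + \sqrt{15}\right) \left(\left(-12 + 72 - 66 + 3 \cdot 576\right) + 1672\right) = \left(\left(\left(-443 - 1215\right) - 327\right) + \sqrt{15}\right) \left(\left(-12 + 72 - 66 + 1728\right) + 1672\right) = \left(\left(-1658 - 327\right) + \sqrt{15}\right) \left(1722 + 1672\right) = \left(-1985 + \sqrt{15}\right) 3394 = -6737090 + 3394 \sqrt{15}$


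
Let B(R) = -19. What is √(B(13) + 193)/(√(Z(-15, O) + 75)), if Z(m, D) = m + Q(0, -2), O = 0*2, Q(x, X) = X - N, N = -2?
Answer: √290/10 ≈ 1.7029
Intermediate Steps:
Q(x, X) = 2 + X (Q(x, X) = X - 1*(-2) = X + 2 = 2 + X)
O = 0
Z(m, D) = m (Z(m, D) = m + (2 - 2) = m + 0 = m)
√(B(13) + 193)/(√(Z(-15, O) + 75)) = √(-19 + 193)/(√(-15 + 75)) = √174/(√60) = √174/((2*√15)) = √174*(√15/30) = √290/10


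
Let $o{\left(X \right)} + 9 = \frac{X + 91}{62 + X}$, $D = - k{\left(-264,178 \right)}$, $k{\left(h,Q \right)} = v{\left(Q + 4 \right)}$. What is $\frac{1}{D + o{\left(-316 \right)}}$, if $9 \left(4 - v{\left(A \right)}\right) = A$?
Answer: $\frac{2286}{18535} \approx 0.12333$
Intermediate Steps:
$v{\left(A \right)} = 4 - \frac{A}{9}$
$k{\left(h,Q \right)} = \frac{32}{9} - \frac{Q}{9}$ ($k{\left(h,Q \right)} = 4 - \frac{Q + 4}{9} = 4 - \frac{4 + Q}{9} = 4 - \left(\frac{4}{9} + \frac{Q}{9}\right) = \frac{32}{9} - \frac{Q}{9}$)
$D = \frac{146}{9}$ ($D = - (\frac{32}{9} - \frac{178}{9}) = \left(-1\right) \left(- \frac{146}{9}\right) = \frac{146}{9} \approx 16.222$)
$o{\left(X \right)} = -9 + \frac{91 + X}{62 + X}$ ($o{\left(X \right)} = -9 + \frac{X + 91}{62 + X} = -9 + \frac{91 + X}{62 + X}$)
$\frac{1}{D + o{\left(-316 \right)}} = \frac{1}{\frac{146}{9} + \frac{-467 - -2528}{62 - 316}} = \frac{1}{\frac{146}{9} + \frac{-467 + 2528}{-254}} = \frac{1}{\frac{146}{9} - \frac{2061}{254}} = \frac{1}{\frac{18535}{2286}} = \frac{2286}{18535}$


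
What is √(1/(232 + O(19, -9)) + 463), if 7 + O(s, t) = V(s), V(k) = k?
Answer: √6891353/122 ≈ 21.518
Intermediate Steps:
O(s, t) = -7 + s
√(1/(232 + O(19, -9)) + 463) = √(1/(232 + (-7 + 19)) + 463) = √(1/(232 + 12) + 463) = √(1/244 + 463) = √(112973/244) = √6891353/122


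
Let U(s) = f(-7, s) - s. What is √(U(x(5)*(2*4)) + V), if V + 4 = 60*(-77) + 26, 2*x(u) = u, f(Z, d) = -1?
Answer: I*√4619 ≈ 67.963*I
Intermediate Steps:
x(u) = u/2
V = -4598 (V = -4 + (60*(-77) + 26) = -4 + (-4620 + 26) = -4 - 4594 = -4598)
U(s) = -1 - s
√(U(x(5)*(2*4)) + V) = √((-1 - (½)*5*2*4) - 4598) = √((-1 - 5*8/2) - 4598) = √((-1 - 1*20) - 4598) = √((-1 - 20) - 4598) = √(-21 - 4598) = √(-4619) = I*√4619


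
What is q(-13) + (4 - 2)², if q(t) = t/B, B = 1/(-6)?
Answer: 82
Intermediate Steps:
B = -⅙ ≈ -0.16667
q(t) = -6*t (q(t) = t/(-⅙) = t*(-6) = -6*t)
q(-13) + (4 - 2)² = -6*(-13) + (4 - 2)² = 78 + 2² = 78 + 4 = 82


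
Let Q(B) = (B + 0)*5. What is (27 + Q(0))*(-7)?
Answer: -189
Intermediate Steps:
Q(B) = 5*B (Q(B) = B*5 = 5*B)
(27 + Q(0))*(-7) = (27 + 5*0)*(-7) = (27 + 0)*(-7) = 27*(-7) = -189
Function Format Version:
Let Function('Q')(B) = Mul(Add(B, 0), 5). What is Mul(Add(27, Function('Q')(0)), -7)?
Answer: -189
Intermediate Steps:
Function('Q')(B) = Mul(5, B) (Function('Q')(B) = Mul(B, 5) = Mul(5, B))
Mul(Add(27, Function('Q')(0)), -7) = Mul(Add(27, Mul(5, 0)), -7) = Mul(Add(27, 0), -7) = Mul(27, -7) = -189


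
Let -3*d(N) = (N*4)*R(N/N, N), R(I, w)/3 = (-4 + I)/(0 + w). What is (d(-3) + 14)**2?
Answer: 676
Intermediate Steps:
R(I, w) = 3*(-4 + I)/w (R(I, w) = 3*((-4 + I)/(0 + w)) = 3*((-4 + I)/w) = 3*(-4 + I)/w)
d(N) = 12 (d(N) = -N*4*3*(-4 + N/N)/N/3 = -4*N*3*(-4 + 1)/N/3 = -4*N*3*(-3)/N/3 = -4*N*(-9/N)/3 = -1/3*(-36) = 12)
(d(-3) + 14)**2 = (12 + 14)**2 = 26**2 = 676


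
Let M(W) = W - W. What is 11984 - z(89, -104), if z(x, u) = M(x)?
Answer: 11984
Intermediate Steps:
M(W) = 0
z(x, u) = 0
11984 - z(89, -104) = 11984 - 1*0 = 11984 + 0 = 11984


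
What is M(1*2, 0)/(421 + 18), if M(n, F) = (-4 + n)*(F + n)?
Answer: -4/439 ≈ -0.0091116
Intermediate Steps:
M(1*2, 0)/(421 + 18) = ((1*2)² - 4*0 - 4*2 + 0*(1*2))/(421 + 18) = (2² + 0 - 4*2 + 0*2)/439 = (4 + 0 - 8 + 0)*(1/439) = -4*1/439 = -4/439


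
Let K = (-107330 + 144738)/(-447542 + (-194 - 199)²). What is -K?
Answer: 37408/293093 ≈ 0.12763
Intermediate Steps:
K = -37408/293093 (K = 37408/(-447542 + (-393)²) = 37408/(-447542 + 154449) = 37408/(-293093) = 37408*(-1/293093) = -37408/293093 ≈ -0.12763)
-K = -1*(-37408/293093) = 37408/293093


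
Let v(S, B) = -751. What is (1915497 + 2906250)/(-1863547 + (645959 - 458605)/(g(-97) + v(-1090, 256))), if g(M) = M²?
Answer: -20873342763/8067201286 ≈ -2.5874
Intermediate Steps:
(1915497 + 2906250)/(-1863547 + (645959 - 458605)/(g(-97) + v(-1090, 256))) = (1915497 + 2906250)/(-1863547 + (645959 - 458605)/((-97)² - 751)) = 4821747/(-1863547 + 187354/(9409 - 751)) = 4821747/(-1863547 + 187354/8658) = 4821747/(-1863547 + 187354*(1/8658)) = 4821747/(-1863547 + 93677/4329) = 4821747/(-8067201286/4329) = 4821747*(-4329/8067201286) = -20873342763/8067201286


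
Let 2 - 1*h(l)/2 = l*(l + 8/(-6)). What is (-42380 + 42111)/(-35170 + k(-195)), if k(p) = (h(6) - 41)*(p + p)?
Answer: -269/1100 ≈ -0.24455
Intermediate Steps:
h(l) = 4 - 2*l*(-4/3 + l) (h(l) = 4 - 2*l*(l + 8/(-6)) = 4 - 2*l*(l + 8*(-⅙)) = 4 - 2*l*(l - 4/3) = 4 - 2*l*(-4/3 + l))
k(p) = -186*p (k(p) = ((4 - 2*6² + (8/3)*6) - 41)*(p + p) = ((4 - 2*36 + 16) - 41)*(2*p) = ((4 - 72 + 16) - 41)*(2*p) = (-52 - 41)*(2*p) = -186*p)
(-42380 + 42111)/(-35170 + k(-195)) = (-42380 + 42111)/(-35170 - 186*(-195)) = -269/(-35170 + 36270) = -269/1100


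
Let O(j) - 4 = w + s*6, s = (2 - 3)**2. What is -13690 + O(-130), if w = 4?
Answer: -13676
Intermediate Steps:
s = 1 (s = (-1)**2 = 1)
O(j) = 14 (O(j) = 4 + (4 + 1*6) = 4 + (4 + 6) = 4 + 10 = 14)
-13690 + O(-130) = -13690 + 14 = -13676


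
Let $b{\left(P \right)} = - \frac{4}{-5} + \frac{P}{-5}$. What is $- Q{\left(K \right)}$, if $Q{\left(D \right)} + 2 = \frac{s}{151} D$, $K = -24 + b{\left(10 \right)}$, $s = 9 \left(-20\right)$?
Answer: $- \frac{4234}{151} \approx -28.04$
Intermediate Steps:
$s = -180$
$b{\left(P \right)} = \frac{4}{5} - \frac{P}{5}$ ($b{\left(P \right)} = \left(-4\right) \left(- \frac{1}{5}\right) + P \left(- \frac{1}{5}\right) = \frac{4}{5} - \frac{P}{5}$)
$K = - \frac{126}{5}$ ($K = -24 + \left(\frac{4}{5} - 2\right) = -24 - \frac{6}{5} = - \frac{126}{5} \approx -25.2$)
$Q{\left(D \right)} = -2 - \frac{180 D}{151}$ ($Q{\left(D \right)} = -2 + - \frac{180}{151} D = -2 + \left(-180\right) \frac{1}{151} D = -2 - \frac{180 D}{151}$)
$- Q{\left(K \right)} = - (-2 - - \frac{4536}{151}) = - (-2 + \frac{4536}{151}) = \left(-1\right) \frac{4234}{151} = - \frac{4234}{151}$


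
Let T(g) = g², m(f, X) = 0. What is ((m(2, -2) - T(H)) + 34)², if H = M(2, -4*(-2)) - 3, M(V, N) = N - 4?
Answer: 1089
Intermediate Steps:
M(V, N) = -4 + N
H = 1 (H = (-4 - 4*(-2)) - 3 = (-4 + 8) - 3 = 4 - 3 = 1)
((m(2, -2) - T(H)) + 34)² = ((0 - 1*1²) + 34)² = ((0 - 1*1) + 34)² = ((0 - 1) + 34)² = (-1 + 34)² = 33² = 1089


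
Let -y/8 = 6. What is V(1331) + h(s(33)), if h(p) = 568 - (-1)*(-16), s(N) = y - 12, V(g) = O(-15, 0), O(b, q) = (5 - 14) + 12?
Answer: 555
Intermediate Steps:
y = -48 (y = -8*6 = -48)
O(b, q) = 3 (O(b, q) = -9 + 12 = 3)
V(g) = 3
s(N) = -60 (s(N) = -48 - 12 = -60)
h(p) = 552 (h(p) = 568 - 1*16 = 568 - 16 = 552)
V(1331) + h(s(33)) = 3 + 552 = 555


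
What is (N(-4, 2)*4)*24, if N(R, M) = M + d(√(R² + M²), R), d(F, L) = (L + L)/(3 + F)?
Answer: 4416/11 - 1536*√5/11 ≈ 89.218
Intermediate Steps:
d(F, L) = 2*L/(3 + F) (d(F, L) = (2*L)/(3 + F) = 2*L/(3 + F))
N(R, M) = M + 2*R/(3 + √(M² + R²)) (N(R, M) = M + 2*R/(3 + √(R² + M²)) = M + 2*R/(3 + √(M² + R²)))
(N(-4, 2)*4)*24 = ((2 + 2*(-4)/(3 + √(2² + (-4)²)))*4)*24 = ((2 + 2*(-4)/(3 + √(4 + 16)))*4)*24 = ((2 + 2*(-4)/(3 + √20))*4)*24 = ((2 + 2*(-4)/(3 + 2*√5))*4)*24 = ((2 - 8/(3 + 2*√5))*4)*24 = (8 - 32/(3 + 2*√5))*24 = 192 - 768/(3 + 2*√5)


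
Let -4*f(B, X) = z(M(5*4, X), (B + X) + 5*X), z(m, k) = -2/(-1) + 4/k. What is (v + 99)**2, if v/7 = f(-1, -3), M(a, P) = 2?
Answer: 13271449/1444 ≈ 9190.8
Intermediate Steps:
z(m, k) = 2 + 4/k (z(m, k) = -2*(-1) + 4/k = 2 + 4/k)
f(B, X) = -1/2 - 1/(B + 6*X) (f(B, X) = -(2 + 4/((B + X) + 5*X))/4 = -(2 + 4/(B + 6*X))/4 = -1/2 - 1/(B + 6*X))
v = -119/38 (v = 7*((-2 - 1*(-1) - 6*(-3))/(2*(-1 + 6*(-3)))) = 7*((-2 + 1 + 18)/(2*(-1 - 18))) = 7*((1/2)*17/(-19)) = 7*((1/2)*(-1/19)*17) = 7*(-17/38) = -119/38 ≈ -3.1316)
(v + 99)**2 = (-119/38 + 99)**2 = (3643/38)**2 = 13271449/1444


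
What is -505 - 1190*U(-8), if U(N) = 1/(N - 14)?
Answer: -4960/11 ≈ -450.91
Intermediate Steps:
U(N) = 1/(-14 + N)
-505 - 1190*U(-8) = -505 - 1190/(-14 - 8) = -505 - 1190/(-22) = -505 - 1190*(-1/22) = -505 + 595/11 = -4960/11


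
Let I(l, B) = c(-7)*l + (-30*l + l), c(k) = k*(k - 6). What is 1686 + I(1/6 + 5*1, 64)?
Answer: 6019/3 ≈ 2006.3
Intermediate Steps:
c(k) = k*(-6 + k)
I(l, B) = 62*l (I(l, B) = (-7*(-6 - 7))*l + (-30*l + l) = (-7*(-13))*l - 29*l = 91*l - 29*l = 62*l)
1686 + I(1/6 + 5*1, 64) = 1686 + 62*(1/6 + 5*1) = 1686 + 62*(1/6 + 5) = 1686 + 62*(31/6) = 1686 + 961/3 = 6019/3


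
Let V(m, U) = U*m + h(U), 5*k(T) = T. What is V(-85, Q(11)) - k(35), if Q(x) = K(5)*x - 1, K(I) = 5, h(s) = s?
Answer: -4543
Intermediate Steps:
k(T) = T/5
Q(x) = -1 + 5*x (Q(x) = 5*x - 1 = -1 + 5*x)
V(m, U) = U + U*m (V(m, U) = U*m + U = U + U*m)
V(-85, Q(11)) - k(35) = (-1 + 5*11)*(1 - 85) - 35/5 = (-1 + 55)*(-84) - 1*7 = 54*(-84) - 7 = -4536 - 7 = -4543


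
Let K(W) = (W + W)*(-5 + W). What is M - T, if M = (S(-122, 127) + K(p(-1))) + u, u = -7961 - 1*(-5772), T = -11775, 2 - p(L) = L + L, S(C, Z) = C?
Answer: 9456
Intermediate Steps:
p(L) = 2 - 2*L (p(L) = 2 - (L + L) = 2 - 2*L)
K(W) = 2*W*(-5 + W) (K(W) = (2*W)*(-5 + W) = 2*W*(-5 + W))
u = -2189 (u = -7961 + 5772 = -2189)
M = -2319 (M = (-122 + 2*(2 - 2*(-1))*(-5 + (2 - 2*(-1)))) - 2189 = (-122 + 2*(2 + 2)*(-5 + (2 + 2))) - 2189 = (-122 + 2*4*(-5 + 4)) - 2189 = (-122 + 2*4*(-1)) - 2189 = (-122 - 8) - 2189 = -130 - 2189 = -2319)
M - T = -2319 - 1*(-11775) = -2319 + 11775 = 9456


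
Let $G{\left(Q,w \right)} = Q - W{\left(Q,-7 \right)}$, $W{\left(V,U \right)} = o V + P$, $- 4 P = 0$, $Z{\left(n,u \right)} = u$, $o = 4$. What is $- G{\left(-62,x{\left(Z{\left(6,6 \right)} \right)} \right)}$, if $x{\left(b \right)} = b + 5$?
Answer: $-186$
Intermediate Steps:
$P = 0$ ($P = \left(- \frac{1}{4}\right) 0 = 0$)
$x{\left(b \right)} = 5 + b$
$W{\left(V,U \right)} = 4 V$ ($W{\left(V,U \right)} = 4 V + 0 = 4 V$)
$G{\left(Q,w \right)} = - 3 Q$ ($G{\left(Q,w \right)} = Q - 4 Q = - 3 Q$)
$- G{\left(-62,x{\left(Z{\left(6,6 \right)} \right)} \right)} = - \left(-3\right) \left(-62\right) = \left(-1\right) 186 = -186$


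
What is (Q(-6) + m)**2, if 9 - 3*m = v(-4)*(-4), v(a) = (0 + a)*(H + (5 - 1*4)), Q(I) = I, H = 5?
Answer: 1225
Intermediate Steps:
v(a) = 6*a (v(a) = (0 + a)*(5 + (5 - 1*4)) = a*(5 + (5 - 4)) = a*(5 + 1) = a*6 = 6*a)
m = -29 (m = 3 - 6*(-4)*(-4)/3 = 3 - (-8)*(-4) = 3 - 1/3*96 = 3 - 32 = -29)
(Q(-6) + m)**2 = (-6 - 29)**2 = (-35)**2 = 1225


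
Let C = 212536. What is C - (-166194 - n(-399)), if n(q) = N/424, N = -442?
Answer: 80290539/212 ≈ 3.7873e+5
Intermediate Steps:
n(q) = -221/212 (n(q) = -442/424 = -442*1/424 = -221/212)
C - (-166194 - n(-399)) = 212536 - (-166194 - 1*(-221/212)) = 212536 - (-166194 + 221/212) = 212536 - 1*(-35232907/212) = 212536 + 35232907/212 = 80290539/212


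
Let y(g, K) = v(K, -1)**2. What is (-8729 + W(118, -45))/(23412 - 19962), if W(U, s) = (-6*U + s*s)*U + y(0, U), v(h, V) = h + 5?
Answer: 80903/1725 ≈ 46.900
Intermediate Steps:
v(h, V) = 5 + h
y(g, K) = (5 + K)**2
W(U, s) = (5 + U)**2 + U*(s**2 - 6*U) (W(U, s) = (-6*U + s*s)*U + (5 + U)**2 = (-6*U + s**2)*U + (5 + U)**2 = (s**2 - 6*U)*U + (5 + U)**2 = U*(s**2 - 6*U) + (5 + U)**2 = (5 + U)**2 + U*(s**2 - 6*U))
(-8729 + W(118, -45))/(23412 - 19962) = (-8729 + ((5 + 118)**2 - 6*118**2 + 118*(-45)**2))/(23412 - 19962) = (-8729 + (123**2 - 6*13924 + 118*2025))/3450 = (-8729 + (15129 - 83544 + 238950))*(1/3450) = (-8729 + 170535)*(1/3450) = 161806*(1/3450) = 80903/1725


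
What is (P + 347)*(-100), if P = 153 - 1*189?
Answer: -31100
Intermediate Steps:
P = -36 (P = 153 - 189 = -36)
(P + 347)*(-100) = (-36 + 347)*(-100) = 311*(-100) = -31100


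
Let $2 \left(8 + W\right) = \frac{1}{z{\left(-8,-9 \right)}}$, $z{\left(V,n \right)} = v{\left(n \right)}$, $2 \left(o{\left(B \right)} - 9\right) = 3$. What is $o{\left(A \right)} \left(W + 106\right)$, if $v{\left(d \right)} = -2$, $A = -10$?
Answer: $\frac{8211}{8} \approx 1026.4$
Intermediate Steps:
$o{\left(B \right)} = \frac{21}{2}$ ($o{\left(B \right)} = 9 + \frac{1}{2} \cdot 3 = 9 + \frac{3}{2} = \frac{21}{2}$)
$z{\left(V,n \right)} = -2$
$W = - \frac{33}{4}$ ($W = -8 + \frac{1}{2 \left(-2\right)} = -8 + \frac{1}{2} \left(- \frac{1}{2}\right) = -8 - \frac{1}{4} = - \frac{33}{4} \approx -8.25$)
$o{\left(A \right)} \left(W + 106\right) = \frac{21 \left(- \frac{33}{4} + 106\right)}{2} = \frac{21}{2} \cdot \frac{391}{4} = \frac{8211}{8}$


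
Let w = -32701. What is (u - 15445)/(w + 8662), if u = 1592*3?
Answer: 10669/24039 ≈ 0.44382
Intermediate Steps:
u = 4776
(u - 15445)/(w + 8662) = (4776 - 15445)/(-32701 + 8662) = -10669/(-24039) = -10669*(-1/24039) = 10669/24039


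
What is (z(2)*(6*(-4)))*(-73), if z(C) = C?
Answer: 3504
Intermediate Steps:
(z(2)*(6*(-4)))*(-73) = (2*(6*(-4)))*(-73) = (2*(-24))*(-73) = -48*(-73) = 3504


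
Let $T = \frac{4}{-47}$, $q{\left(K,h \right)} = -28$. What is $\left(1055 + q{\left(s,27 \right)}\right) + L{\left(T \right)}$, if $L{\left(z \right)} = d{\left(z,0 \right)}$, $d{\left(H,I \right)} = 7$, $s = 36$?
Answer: $1034$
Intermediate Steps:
$T = - \frac{4}{47}$ ($T = 4 \left(- \frac{1}{47}\right) = - \frac{4}{47} \approx -0.085106$)
$L{\left(z \right)} = 7$
$\left(1055 + q{\left(s,27 \right)}\right) + L{\left(T \right)} = \left(1055 - 28\right) + 7 = 1027 + 7 = 1034$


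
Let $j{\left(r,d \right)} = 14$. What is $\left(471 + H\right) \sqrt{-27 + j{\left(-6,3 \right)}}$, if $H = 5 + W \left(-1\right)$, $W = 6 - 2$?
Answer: $472 i \sqrt{13} \approx 1701.8 i$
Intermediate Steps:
$W = 4$ ($W = 6 - 2 = 4$)
$H = 1$ ($H = 5 + 4 \left(-1\right) = 5 - 4 = 1$)
$\left(471 + H\right) \sqrt{-27 + j{\left(-6,3 \right)}} = \left(471 + 1\right) \sqrt{-27 + 14} = 472 \sqrt{-13} = 472 i \sqrt{13}$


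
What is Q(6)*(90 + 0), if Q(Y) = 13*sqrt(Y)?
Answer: 1170*sqrt(6) ≈ 2865.9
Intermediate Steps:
Q(6)*(90 + 0) = (13*sqrt(6))*(90 + 0) = (13*sqrt(6))*90 = 1170*sqrt(6)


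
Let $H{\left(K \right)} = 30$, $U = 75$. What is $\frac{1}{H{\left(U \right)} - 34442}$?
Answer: $- \frac{1}{34412} \approx -2.906 \cdot 10^{-5}$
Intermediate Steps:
$\frac{1}{H{\left(U \right)} - 34442} = \frac{1}{30 - 34442} = \frac{1}{-34412} = - \frac{1}{34412}$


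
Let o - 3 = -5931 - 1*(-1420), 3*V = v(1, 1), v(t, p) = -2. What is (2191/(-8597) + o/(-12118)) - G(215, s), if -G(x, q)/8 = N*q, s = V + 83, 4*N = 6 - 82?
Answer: -1955619481205/156267669 ≈ -12515.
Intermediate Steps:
N = -19 (N = (6 - 82)/4 = (¼)*(-76) = -19)
V = -⅔ (V = (⅓)*(-2) = -⅔ ≈ -0.66667)
s = 247/3 (s = -⅔ + 83 = 247/3 ≈ 82.333)
o = -4508 (o = 3 + (-5931 - 1*(-1420)) = 3 + (-5931 + 1420) = 3 - 4511 = -4508)
G(x, q) = 152*q (G(x, q) = -(-152)*q = 152*q)
(2191/(-8597) + o/(-12118)) - G(215, s) = (2191/(-8597) - 4508/(-12118)) - 152*247/3 = (2191*(-1/8597) - 4508*(-1/12118)) - 1*37544/3 = (-2191/8597 + 2254/6059) - 37544/3 = 6102369/52089223 - 37544/3 = -1955619481205/156267669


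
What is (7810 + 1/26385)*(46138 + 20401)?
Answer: 13711482198689/26385 ≈ 5.1967e+8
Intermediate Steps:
(7810 + 1/26385)*(46138 + 20401) = (7810 + 1/26385)*66539 = (206066851/26385)*66539 = 13711482198689/26385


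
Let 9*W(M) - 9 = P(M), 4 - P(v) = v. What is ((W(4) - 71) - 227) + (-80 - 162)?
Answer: -539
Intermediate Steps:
P(v) = 4 - v
W(M) = 13/9 - M/9 (W(M) = 1 + (4 - M)/9 = 1 + (4/9 - M/9) = 13/9 - M/9)
((W(4) - 71) - 227) + (-80 - 162) = (((13/9 - 1/9*4) - 71) - 227) + (-80 - 162) = (((13/9 - 4/9) - 71) - 227) - 242 = ((1 - 71) - 227) - 242 = (-70 - 227) - 242 = -297 - 242 = -539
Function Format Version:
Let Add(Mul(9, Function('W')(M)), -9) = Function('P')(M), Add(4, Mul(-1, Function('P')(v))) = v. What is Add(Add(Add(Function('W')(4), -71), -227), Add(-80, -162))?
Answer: -539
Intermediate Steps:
Function('P')(v) = Add(4, Mul(-1, v))
Function('W')(M) = Add(Rational(13, 9), Mul(Rational(-1, 9), M)) (Function('W')(M) = Add(1, Mul(Rational(1, 9), Add(4, Mul(-1, M)))) = Add(1, Add(Rational(4, 9), Mul(Rational(-1, 9), M))) = Add(Rational(13, 9), Mul(Rational(-1, 9), M)))
Add(Add(Add(Function('W')(4), -71), -227), Add(-80, -162)) = Add(Add(Add(Add(Rational(13, 9), Mul(Rational(-1, 9), 4)), -71), -227), Add(-80, -162)) = Add(Add(Add(Add(Rational(13, 9), Rational(-4, 9)), -71), -227), -242) = Add(Add(Add(1, -71), -227), -242) = Add(Add(-70, -227), -242) = Add(-297, -242) = -539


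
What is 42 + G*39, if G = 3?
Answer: 159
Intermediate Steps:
42 + G*39 = 42 + 3*39 = 42 + 117 = 159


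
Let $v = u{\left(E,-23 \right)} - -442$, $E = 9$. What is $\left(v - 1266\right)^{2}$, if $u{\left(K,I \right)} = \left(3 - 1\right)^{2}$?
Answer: $672400$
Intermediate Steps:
$u{\left(K,I \right)} = 4$ ($u{\left(K,I \right)} = 2^{2} = 4$)
$v = 446$ ($v = 4 - -442 = 4 + 442 = 446$)
$\left(v - 1266\right)^{2} = \left(446 - 1266\right)^{2} = \left(-820\right)^{2} = 672400$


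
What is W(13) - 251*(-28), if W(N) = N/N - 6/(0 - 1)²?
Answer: 7023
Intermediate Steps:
W(N) = -5 (W(N) = 1 - 6/((-1)²) = 1 - 6/1 = 1 - 6*1 = 1 - 6 = -5)
W(13) - 251*(-28) = -5 - 251*(-28) = -5 + 7028 = 7023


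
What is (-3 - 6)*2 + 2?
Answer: -16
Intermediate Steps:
(-3 - 6)*2 + 2 = -9*2 + 2 = -18 + 2 = -16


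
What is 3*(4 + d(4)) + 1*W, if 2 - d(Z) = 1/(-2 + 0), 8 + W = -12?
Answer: -½ ≈ -0.50000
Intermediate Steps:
W = -20 (W = -8 - 12 = -20)
d(Z) = 5/2 (d(Z) = 2 - 1/(-2 + 0) = 2 - 1/(-2) = 2 - 1*(-½) = 2 + ½ = 5/2)
3*(4 + d(4)) + 1*W = 3*(4 + 5/2) + 1*(-20) = 3*(13/2) - 20 = 39/2 - 20 = -½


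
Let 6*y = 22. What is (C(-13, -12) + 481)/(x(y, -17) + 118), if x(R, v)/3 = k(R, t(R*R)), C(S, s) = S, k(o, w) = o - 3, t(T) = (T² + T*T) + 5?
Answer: 39/10 ≈ 3.9000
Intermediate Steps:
y = 11/3 (y = (⅙)*22 = 11/3 ≈ 3.6667)
t(T) = 5 + 2*T² (t(T) = (T² + T²) + 5 = 2*T² + 5 = 5 + 2*T²)
k(o, w) = -3 + o
x(R, v) = -9 + 3*R (x(R, v) = 3*(-3 + R) = -9 + 3*R)
(C(-13, -12) + 481)/(x(y, -17) + 118) = (-13 + 481)/((-9 + 3*(11/3)) + 118) = 468/((-9 + 11) + 118) = 468/(2 + 118) = 468/120 = 468*(1/120) = 39/10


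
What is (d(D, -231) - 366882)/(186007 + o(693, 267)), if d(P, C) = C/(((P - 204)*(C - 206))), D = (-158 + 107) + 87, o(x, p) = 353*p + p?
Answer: -1282619483/980715400 ≈ -1.3078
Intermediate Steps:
o(x, p) = 354*p
D = 36 (D = -51 + 87 = 36)
d(P, C) = C/((-206 + C)*(-204 + P)) (d(P, C) = C/(((-204 + P)*(-206 + C))) = C/(((-206 + C)*(-204 + P))) = C*(1/((-206 + C)*(-204 + P))) = C/((-206 + C)*(-204 + P)))
(d(D, -231) - 366882)/(186007 + o(693, 267)) = (-231/(42024 - 206*36 - 204*(-231) - 231*36) - 366882)/(186007 + 354*267) = (-231/(42024 - 7416 + 47124 - 8316) - 366882)/(186007 + 94518) = (-231/73416 - 366882)/280525 = (-231*1/73416 - 366882)*(1/280525) = (-11/3496 - 366882)*(1/280525) = -1282619483/3496*1/280525 = -1282619483/980715400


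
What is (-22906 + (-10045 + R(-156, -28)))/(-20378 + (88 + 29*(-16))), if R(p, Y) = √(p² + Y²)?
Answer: 32951/20754 - 2*√1570/10377 ≈ 1.5801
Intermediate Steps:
R(p, Y) = √(Y² + p²)
(-22906 + (-10045 + R(-156, -28)))/(-20378 + (88 + 29*(-16))) = (-22906 + (-10045 + √((-28)² + (-156)²)))/(-20378 + (88 + 29*(-16))) = (-22906 + (-10045 + √(784 + 24336)))/(-20378 + (88 - 464)) = (-22906 + (-10045 + √25120))/(-20378 - 376) = (-22906 + (-10045 + 4*√1570))/(-20754) = (-32951 + 4*√1570)*(-1/20754) = 32951/20754 - 2*√1570/10377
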